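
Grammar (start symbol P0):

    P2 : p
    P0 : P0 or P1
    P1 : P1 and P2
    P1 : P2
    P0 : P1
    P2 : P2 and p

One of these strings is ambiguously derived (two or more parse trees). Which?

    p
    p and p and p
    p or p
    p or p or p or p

p: 1 tree
p and p and p: 4 trees
p or p: 1 tree
p or p or p or p: 1 tree

p and p and p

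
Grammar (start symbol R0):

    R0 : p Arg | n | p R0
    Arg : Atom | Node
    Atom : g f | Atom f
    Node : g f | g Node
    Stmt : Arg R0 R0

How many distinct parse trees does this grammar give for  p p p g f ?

Parse trees for p p p g f:
  [R0 p [R0 p [R0 p [Arg [Atom g f]]]]]
  [R0 p [R0 p [R0 p [Arg [Node g f]]]]]

2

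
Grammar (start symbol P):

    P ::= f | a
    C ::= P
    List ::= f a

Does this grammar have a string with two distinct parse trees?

Only P is reachable from P; ignoring the rest: The reachable rules are right-linear with at most one rule per (nonterminal, next-terminal) pair. Each input token forces the next rule, so parsing is deterministic.

Unambiguous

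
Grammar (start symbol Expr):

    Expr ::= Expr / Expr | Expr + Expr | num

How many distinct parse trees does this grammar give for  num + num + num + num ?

5

Parse trees for num + num + num + num:
  [Expr [Expr num] + [Expr [Expr num] + [Expr [Expr num] + [Expr num]]]]
  [Expr [Expr num] + [Expr [Expr [Expr num] + [Expr num]] + [Expr num]]]
  [Expr [Expr [Expr num] + [Expr num]] + [Expr [Expr num] + [Expr num]]]
  [Expr [Expr [Expr num] + [Expr [Expr num] + [Expr num]]] + [Expr num]]
  [Expr [Expr [Expr [Expr num] + [Expr num]] + [Expr num]] + [Expr num]]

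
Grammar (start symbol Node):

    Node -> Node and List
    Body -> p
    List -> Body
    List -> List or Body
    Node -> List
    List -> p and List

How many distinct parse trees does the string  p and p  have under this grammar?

2

Parse trees for p and p:
  [Node [Node [List [Body p]]] and [List [Body p]]]
  [Node [List p and [List [Body p]]]]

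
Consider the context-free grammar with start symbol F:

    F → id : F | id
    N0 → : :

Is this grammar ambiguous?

Unambiguous

Only F is reachable from F; ignoring the rest: The reachable grammar is A → atom sep A | atom. Each atom is followed by either the separator (recurse) or end-of-string (stop) — no choice point.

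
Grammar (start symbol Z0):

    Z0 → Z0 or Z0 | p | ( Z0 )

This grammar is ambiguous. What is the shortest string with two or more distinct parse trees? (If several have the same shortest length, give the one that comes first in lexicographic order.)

p or p or p

length 1: no string has ≥2 trees
length 3: no string has ≥2 trees
length 5: p or p or p has 2 parse trees

Two derivations of p or p or p:
  Z0 ⇒ Z0 or Z0 ⇒ Z0 or Z0 or Z0 ⇒ p or Z0 or Z0 ⇒ p or p or Z0 ⇒ p or p or p
  Z0 ⇒ Z0 or Z0 ⇒ p or Z0 ⇒ p or Z0 or Z0 ⇒ p or p or Z0 ⇒ p or p or p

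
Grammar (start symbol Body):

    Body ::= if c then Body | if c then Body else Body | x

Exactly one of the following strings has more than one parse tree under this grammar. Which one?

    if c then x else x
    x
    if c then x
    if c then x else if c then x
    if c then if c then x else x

if c then if c then x else x

if c then x else x: 1 tree
x: 1 tree
if c then x: 1 tree
if c then x else if c then x: 1 tree
if c then if c then x else x: 2 trees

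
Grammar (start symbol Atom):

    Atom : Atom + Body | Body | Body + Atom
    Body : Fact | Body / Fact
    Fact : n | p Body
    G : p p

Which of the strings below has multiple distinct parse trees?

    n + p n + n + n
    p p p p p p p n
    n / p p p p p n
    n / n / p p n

n + p n + n + n

n + p n + n + n: 8 trees
p p p p p p p n: 1 tree
n / p p p p p n: 1 tree
n / n / p p n: 1 tree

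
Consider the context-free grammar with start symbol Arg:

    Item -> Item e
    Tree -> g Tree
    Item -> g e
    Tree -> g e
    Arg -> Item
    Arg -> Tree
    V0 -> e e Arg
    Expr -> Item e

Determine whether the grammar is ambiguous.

Ambiguous

Witness: g e

Derivation 1: Arg ⇒ Item ⇒ g e
Derivation 2: Arg ⇒ Tree ⇒ g e

Two distinct leftmost derivations for the same string.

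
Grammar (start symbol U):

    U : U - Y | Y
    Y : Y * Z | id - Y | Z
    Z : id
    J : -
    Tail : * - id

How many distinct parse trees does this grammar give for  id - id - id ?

Parse trees for id - id - id:
  [U [U [Y [Z id]]] - [Y id - [Y [Z id]]]]
  [U [U [U [Y [Z id]]] - [Y [Z id]]] - [Y [Z id]]]
  [U [U [Y id - [Y [Z id]]]] - [Y [Z id]]]
  [U [Y id - [Y id - [Y [Z id]]]]]

4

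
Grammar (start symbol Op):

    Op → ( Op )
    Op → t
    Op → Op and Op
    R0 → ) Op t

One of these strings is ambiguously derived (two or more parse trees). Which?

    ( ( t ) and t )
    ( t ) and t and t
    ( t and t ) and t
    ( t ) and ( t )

( t ) and t and t

( ( t ) and t ): 1 tree
( t ) and t and t: 2 trees
( t and t ) and t: 1 tree
( t ) and ( t ): 1 tree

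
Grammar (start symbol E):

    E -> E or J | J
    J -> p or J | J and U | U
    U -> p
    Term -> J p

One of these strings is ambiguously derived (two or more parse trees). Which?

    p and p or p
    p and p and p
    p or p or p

p and p or p: 1 tree
p and p and p: 1 tree
p or p or p: 4 trees

p or p or p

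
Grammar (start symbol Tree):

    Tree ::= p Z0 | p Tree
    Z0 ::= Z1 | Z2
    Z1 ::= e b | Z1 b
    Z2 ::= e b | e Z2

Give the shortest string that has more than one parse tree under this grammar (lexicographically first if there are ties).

length 3: p e b has 2 parse trees

Two derivations of p e b:
  Tree ⇒ p Z0 ⇒ p Z1 ⇒ p e b
  Tree ⇒ p Z0 ⇒ p Z2 ⇒ p e b

p e b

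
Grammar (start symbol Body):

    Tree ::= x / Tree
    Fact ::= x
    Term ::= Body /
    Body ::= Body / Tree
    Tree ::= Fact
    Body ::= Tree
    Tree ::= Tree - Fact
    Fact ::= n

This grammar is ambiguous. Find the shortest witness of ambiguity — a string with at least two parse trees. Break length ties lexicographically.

length 1: no string has ≥2 trees
length 3: x / n has 2 parse trees

Two derivations of x / n:
  Body ⇒ Body / Tree ⇒ Tree / Tree ⇒ Fact / Tree ⇒ x / Tree ⇒ x / Fact ⇒ x / n
  Body ⇒ Tree ⇒ x / Tree ⇒ x / Fact ⇒ x / n

x / n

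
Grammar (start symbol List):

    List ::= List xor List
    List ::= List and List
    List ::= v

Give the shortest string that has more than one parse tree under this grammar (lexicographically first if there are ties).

v and v and v

length 1: no string has ≥2 trees
length 3: no string has ≥2 trees
length 5: v and v and v has 2 parse trees

Two derivations of v and v and v:
  List ⇒ List and List ⇒ List and List and List ⇒ v and List and List ⇒ v and v and List ⇒ v and v and v
  List ⇒ List and List ⇒ v and List ⇒ v and List and List ⇒ v and v and List ⇒ v and v and v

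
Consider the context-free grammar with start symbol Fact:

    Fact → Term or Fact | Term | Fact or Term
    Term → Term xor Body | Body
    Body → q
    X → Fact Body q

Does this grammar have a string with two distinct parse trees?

Ambiguous

Witness: q or q

Derivation 1: Fact ⇒ Term or Fact ⇒ Body or Fact ⇒ q or Fact ⇒ q or Term ⇒ q or Body ⇒ q or q
Derivation 2: Fact ⇒ Fact or Term ⇒ Term or Term ⇒ Body or Term ⇒ q or Term ⇒ q or Body ⇒ q or q

Two distinct leftmost derivations for the same string.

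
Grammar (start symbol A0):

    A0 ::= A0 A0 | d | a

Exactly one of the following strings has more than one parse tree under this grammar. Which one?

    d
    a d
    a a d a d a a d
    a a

a a d a d a a d

d: 1 tree
a d: 1 tree
a a d a d a a d: 429 trees
a a: 1 tree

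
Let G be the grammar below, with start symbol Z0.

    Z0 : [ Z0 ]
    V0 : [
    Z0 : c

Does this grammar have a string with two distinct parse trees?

Unambiguous

(V0 is unreachable from Z0, so its rules don't affect L(Z0).) Each string is a nest of matched brackets around a single atom. An opening bracket forces the recursive rule; an atom forces the base rule.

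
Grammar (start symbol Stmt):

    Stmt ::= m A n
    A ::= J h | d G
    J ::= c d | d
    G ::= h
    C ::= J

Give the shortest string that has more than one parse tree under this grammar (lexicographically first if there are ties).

m d h n

length 4: m d h n has 2 parse trees

Two derivations of m d h n:
  Stmt ⇒ m A n ⇒ m J h n ⇒ m d h n
  Stmt ⇒ m A n ⇒ m d G n ⇒ m d h n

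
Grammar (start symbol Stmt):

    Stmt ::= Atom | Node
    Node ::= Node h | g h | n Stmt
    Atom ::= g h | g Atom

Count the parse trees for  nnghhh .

Parse trees for nnghhh (showing first 6 of 9):
  [Stmt [Node [Node [Node n [Stmt [Node n [Stmt [Atom g h]]]]] h] h]]
  [Stmt [Node [Node [Node n [Stmt [Node n [Stmt [Node g h]]]]] h] h]]
  [Stmt [Node [Node n [Stmt [Node [Node n [Stmt [Atom g h]]] h]]] h]]
  [Stmt [Node [Node n [Stmt [Node [Node n [Stmt [Node g h]]] h]]] h]]
  [Stmt [Node [Node n [Stmt [Node n [Stmt [Node [Node g h] h]]]]] h]]
  [Stmt [Node n [Stmt [Node [Node [Node n [Stmt [Atom g h]]] h] h]]]]

9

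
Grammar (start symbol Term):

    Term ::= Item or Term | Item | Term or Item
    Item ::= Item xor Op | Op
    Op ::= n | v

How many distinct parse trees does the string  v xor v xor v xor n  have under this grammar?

1

Parse trees for v xor v xor v xor n:
  [Term [Item [Item [Item [Item [Op v]] xor [Op v]] xor [Op v]] xor [Op n]]]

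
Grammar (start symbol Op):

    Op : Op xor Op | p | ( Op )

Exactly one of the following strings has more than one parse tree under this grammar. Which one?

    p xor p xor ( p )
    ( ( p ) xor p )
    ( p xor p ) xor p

p xor p xor ( p )

p xor p xor ( p ): 2 trees
( ( p ) xor p ): 1 tree
( p xor p ) xor p: 1 tree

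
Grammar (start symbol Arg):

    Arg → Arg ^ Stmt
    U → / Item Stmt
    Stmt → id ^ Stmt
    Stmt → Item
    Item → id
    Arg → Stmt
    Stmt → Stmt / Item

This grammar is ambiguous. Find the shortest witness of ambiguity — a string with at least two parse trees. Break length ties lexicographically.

length 1: no string has ≥2 trees
length 3: id ^ id has 2 parse trees

Two derivations of id ^ id:
  Arg ⇒ Arg ^ Stmt ⇒ Stmt ^ Stmt ⇒ Item ^ Stmt ⇒ id ^ Stmt ⇒ id ^ Item ⇒ id ^ id
  Arg ⇒ Stmt ⇒ id ^ Stmt ⇒ id ^ Item ⇒ id ^ id

id ^ id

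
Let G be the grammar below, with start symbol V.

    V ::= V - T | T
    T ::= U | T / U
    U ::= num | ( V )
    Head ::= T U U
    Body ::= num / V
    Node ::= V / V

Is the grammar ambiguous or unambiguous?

Only V, T, U are reachable from V; ignoring the rest: The grammar is stratified — V handles '-' (left-recursive), T handles '/', U atoms. Each operator has a fixed associativity and precedence level, so every string has one parse.

Unambiguous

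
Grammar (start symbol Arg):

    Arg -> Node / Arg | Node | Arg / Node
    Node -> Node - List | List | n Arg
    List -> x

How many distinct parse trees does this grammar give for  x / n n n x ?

Parse trees for x / n n n x:
  [Arg [Node [List x]] / [Arg [Node n [Arg [Node n [Arg [Node n [Arg [Node [List x]]]]]]]]]]
  [Arg [Arg [Node [List x]]] / [Node n [Arg [Node n [Arg [Node n [Arg [Node [List x]]]]]]]]]

2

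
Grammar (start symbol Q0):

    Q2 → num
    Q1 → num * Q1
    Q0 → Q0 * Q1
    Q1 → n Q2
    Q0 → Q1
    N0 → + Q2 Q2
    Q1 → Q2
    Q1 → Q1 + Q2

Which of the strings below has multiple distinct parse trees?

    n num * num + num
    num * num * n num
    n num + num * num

n num * num + num: 1 tree
num * num * n num: 4 trees
n num + num * num: 1 tree

num * num * n num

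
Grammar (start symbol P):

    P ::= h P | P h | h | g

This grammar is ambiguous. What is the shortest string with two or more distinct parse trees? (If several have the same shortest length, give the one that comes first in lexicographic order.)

length 1: no string has ≥2 trees
length 2: h h has 2 parse trees

Two derivations of h h:
  P ⇒ h P ⇒ h h
  P ⇒ P h ⇒ h h

h h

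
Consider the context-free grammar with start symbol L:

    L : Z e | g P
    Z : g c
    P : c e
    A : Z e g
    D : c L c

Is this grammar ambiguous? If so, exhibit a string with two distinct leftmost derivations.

Witness: g c e

Derivation 1: L ⇒ Z e ⇒ g c e
Derivation 2: L ⇒ g P ⇒ g c e

Two distinct leftmost derivations for the same string.

Ambiguous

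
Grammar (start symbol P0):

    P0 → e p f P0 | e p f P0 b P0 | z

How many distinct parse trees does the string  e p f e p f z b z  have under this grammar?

Parse trees for e p f e p f z b z:
  [P0 e p f [P0 e p f [P0 z] b [P0 z]]]
  [P0 e p f [P0 e p f [P0 z]] b [P0 z]]

2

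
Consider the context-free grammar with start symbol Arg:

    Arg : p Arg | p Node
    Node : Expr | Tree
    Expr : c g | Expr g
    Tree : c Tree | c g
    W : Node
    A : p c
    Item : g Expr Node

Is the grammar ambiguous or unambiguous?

Witness: p c g

Derivation 1: Arg ⇒ p Node ⇒ p Expr ⇒ p c g
Derivation 2: Arg ⇒ p Node ⇒ p Tree ⇒ p c g

Two distinct leftmost derivations for the same string.

Ambiguous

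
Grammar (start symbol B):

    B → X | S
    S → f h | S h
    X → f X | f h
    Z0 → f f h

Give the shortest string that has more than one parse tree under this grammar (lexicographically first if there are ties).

f h

length 2: f h has 2 parse trees

Two derivations of f h:
  B ⇒ X ⇒ f h
  B ⇒ S ⇒ f h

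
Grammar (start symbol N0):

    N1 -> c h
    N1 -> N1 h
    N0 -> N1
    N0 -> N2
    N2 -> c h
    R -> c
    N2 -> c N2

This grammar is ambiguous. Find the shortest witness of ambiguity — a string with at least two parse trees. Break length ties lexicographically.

length 2: c h has 2 parse trees

Two derivations of c h:
  N0 ⇒ N1 ⇒ c h
  N0 ⇒ N2 ⇒ c h

c h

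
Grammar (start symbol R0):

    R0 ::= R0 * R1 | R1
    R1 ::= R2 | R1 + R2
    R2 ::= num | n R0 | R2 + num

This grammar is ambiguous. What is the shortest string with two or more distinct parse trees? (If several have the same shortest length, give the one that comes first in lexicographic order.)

num + num

length 1: no string has ≥2 trees
length 2: no string has ≥2 trees
length 3: num + num has 2 parse trees

Two derivations of num + num:
  R0 ⇒ R1 ⇒ R2 ⇒ R2 + num ⇒ num + num
  R0 ⇒ R1 ⇒ R1 + R2 ⇒ R2 + R2 ⇒ num + R2 ⇒ num + num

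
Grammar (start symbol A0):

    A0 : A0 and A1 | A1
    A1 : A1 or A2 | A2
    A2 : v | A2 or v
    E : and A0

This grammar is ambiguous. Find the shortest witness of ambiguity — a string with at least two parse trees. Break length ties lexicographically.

v or v

length 1: no string has ≥2 trees
length 3: v or v has 2 parse trees

Two derivations of v or v:
  A0 ⇒ A1 ⇒ A1 or A2 ⇒ A2 or A2 ⇒ v or A2 ⇒ v or v
  A0 ⇒ A1 ⇒ A2 ⇒ A2 or v ⇒ v or v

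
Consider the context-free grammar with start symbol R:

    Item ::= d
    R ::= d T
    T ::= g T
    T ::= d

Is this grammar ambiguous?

Unambiguous

(Item is unreachable from R, so its rules don't affect L(R).) Each reachable nonterminal has at most one production per leading terminal, and all productions are right-linear; the derivation is determined token-by-token.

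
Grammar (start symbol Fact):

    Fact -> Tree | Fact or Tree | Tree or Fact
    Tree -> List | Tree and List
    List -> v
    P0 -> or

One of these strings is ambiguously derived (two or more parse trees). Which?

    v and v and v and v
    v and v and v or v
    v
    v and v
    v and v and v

v and v and v and v: 1 tree
v and v and v or v: 2 trees
v: 1 tree
v and v: 1 tree
v and v and v: 1 tree

v and v and v or v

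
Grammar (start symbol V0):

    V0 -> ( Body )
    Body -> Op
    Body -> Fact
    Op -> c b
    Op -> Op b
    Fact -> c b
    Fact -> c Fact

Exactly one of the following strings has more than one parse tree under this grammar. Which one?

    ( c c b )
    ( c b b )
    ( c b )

( c b )

( c c b ): 1 tree
( c b b ): 1 tree
( c b ): 2 trees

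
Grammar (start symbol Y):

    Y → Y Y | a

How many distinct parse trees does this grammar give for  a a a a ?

5

Parse trees for a a a a:
  [Y [Y a] [Y [Y a] [Y [Y a] [Y a]]]]
  [Y [Y a] [Y [Y [Y a] [Y a]] [Y a]]]
  [Y [Y [Y a] [Y a]] [Y [Y a] [Y a]]]
  [Y [Y [Y a] [Y [Y a] [Y a]]] [Y a]]
  [Y [Y [Y [Y a] [Y a]] [Y a]] [Y a]]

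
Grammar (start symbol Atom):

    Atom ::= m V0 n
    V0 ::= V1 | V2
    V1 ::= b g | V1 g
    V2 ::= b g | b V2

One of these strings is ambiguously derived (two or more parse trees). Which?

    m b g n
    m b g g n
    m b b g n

m b g n

m b g n: 2 trees
m b g g n: 1 tree
m b b g n: 1 tree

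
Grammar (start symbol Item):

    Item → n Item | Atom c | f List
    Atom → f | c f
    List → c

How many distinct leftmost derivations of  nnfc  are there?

Parse trees for nnfc:
  [Item n [Item n [Item [Atom f] c]]]
  [Item n [Item n [Item f [List c]]]]

2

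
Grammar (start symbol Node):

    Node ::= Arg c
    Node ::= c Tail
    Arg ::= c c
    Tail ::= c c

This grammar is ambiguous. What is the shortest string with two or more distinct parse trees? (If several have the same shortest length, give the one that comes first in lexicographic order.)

length 3: c c c has 2 parse trees

Two derivations of c c c:
  Node ⇒ Arg c ⇒ c c c
  Node ⇒ c Tail ⇒ c c c

c c c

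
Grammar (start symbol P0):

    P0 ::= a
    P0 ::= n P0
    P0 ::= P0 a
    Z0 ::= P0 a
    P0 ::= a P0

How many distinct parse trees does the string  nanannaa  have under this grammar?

8

Parse trees for nanannaa:
  [P0 n [P0 [P0 a [P0 n [P0 a [P0 n [P0 n [P0 a]]]]]] a]]
  [P0 n [P0 a [P0 n [P0 [P0 a [P0 n [P0 n [P0 a]]]] a]]]]
  [P0 n [P0 a [P0 n [P0 a [P0 n [P0 n [P0 [P0 a] a]]]]]]]
  [P0 n [P0 a [P0 n [P0 a [P0 n [P0 n [P0 a [P0 a]]]]]]]]
  [P0 n [P0 a [P0 n [P0 a [P0 n [P0 [P0 n [P0 a]] a]]]]]]
  [P0 n [P0 a [P0 n [P0 a [P0 [P0 n [P0 n [P0 a]]] a]]]]]
  [P0 n [P0 a [P0 [P0 n [P0 a [P0 n [P0 n [P0 a]]]]] a]]]
  [P0 [P0 n [P0 a [P0 n [P0 a [P0 n [P0 n [P0 a]]]]]]] a]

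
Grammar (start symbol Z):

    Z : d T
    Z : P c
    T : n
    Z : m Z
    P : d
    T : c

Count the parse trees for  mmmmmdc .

2

Parse trees for mmmmmdc:
  [Z m [Z m [Z m [Z m [Z m [Z d [T c]]]]]]]
  [Z m [Z m [Z m [Z m [Z m [Z [P d] c]]]]]]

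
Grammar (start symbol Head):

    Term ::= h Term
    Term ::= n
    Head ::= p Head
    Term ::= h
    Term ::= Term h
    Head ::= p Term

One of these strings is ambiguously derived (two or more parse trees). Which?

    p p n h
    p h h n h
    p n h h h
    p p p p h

p h h n h

p p n h: 1 tree
p h h n h: 3 trees
p n h h h: 1 tree
p p p p h: 1 tree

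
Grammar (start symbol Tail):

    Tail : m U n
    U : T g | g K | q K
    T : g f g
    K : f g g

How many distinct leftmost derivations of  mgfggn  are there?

2

Parse trees for mgfggn:
  [Tail m [U [T g f g] g] n]
  [Tail m [U g [K f g g]] n]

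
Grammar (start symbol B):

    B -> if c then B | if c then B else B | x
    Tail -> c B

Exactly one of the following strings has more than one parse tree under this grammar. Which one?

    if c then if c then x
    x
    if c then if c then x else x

if c then if c then x else x

if c then if c then x: 1 tree
x: 1 tree
if c then if c then x else x: 2 trees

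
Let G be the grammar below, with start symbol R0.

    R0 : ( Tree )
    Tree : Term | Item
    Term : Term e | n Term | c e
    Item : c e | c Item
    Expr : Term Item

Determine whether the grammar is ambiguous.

Witness: ( c e )

Derivation 1: R0 ⇒ ( Tree ) ⇒ ( Term ) ⇒ ( c e )
Derivation 2: R0 ⇒ ( Tree ) ⇒ ( Item ) ⇒ ( c e )

Two distinct leftmost derivations for the same string.

Ambiguous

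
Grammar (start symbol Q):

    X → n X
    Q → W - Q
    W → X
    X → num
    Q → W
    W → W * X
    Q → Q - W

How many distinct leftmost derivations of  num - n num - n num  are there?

4

Parse trees for num - n num - n num:
  [Q [W [X num]] - [Q [W [X n [X num]]] - [Q [W [X n [X num]]]]]]
  [Q [W [X num]] - [Q [Q [W [X n [X num]]]] - [W [X n [X num]]]]]
  [Q [Q [W [X num]] - [Q [W [X n [X num]]]]] - [W [X n [X num]]]]
  [Q [Q [Q [W [X num]]] - [W [X n [X num]]]] - [W [X n [X num]]]]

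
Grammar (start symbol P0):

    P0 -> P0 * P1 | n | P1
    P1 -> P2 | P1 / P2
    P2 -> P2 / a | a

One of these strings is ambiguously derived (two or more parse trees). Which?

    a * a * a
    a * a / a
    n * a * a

a * a / a

a * a * a: 1 tree
a * a / a: 2 trees
n * a * a: 1 tree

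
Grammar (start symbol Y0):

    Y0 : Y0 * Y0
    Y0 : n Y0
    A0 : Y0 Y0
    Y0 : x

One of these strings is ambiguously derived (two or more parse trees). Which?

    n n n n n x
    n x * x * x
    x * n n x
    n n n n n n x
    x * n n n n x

n x * x * x

n n n n n x: 1 tree
n x * x * x: 5 trees
x * n n x: 1 tree
n n n n n n x: 1 tree
x * n n n n x: 1 tree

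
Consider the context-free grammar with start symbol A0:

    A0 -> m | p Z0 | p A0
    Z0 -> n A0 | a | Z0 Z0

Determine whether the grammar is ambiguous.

Ambiguous

Witness: p a a a

Derivation 1: A0 ⇒ p Z0 ⇒ p Z0 Z0 ⇒ p a Z0 ⇒ p a Z0 Z0 ⇒ p a a Z0 ⇒ p a a a
Derivation 2: A0 ⇒ p Z0 ⇒ p Z0 Z0 ⇒ p Z0 Z0 Z0 ⇒ p a Z0 Z0 ⇒ p a a Z0 ⇒ p a a a

Two distinct leftmost derivations for the same string.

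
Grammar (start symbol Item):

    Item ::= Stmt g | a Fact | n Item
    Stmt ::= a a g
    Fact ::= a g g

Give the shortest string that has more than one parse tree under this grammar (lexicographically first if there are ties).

length 4: a a g g has 2 parse trees

Two derivations of a a g g:
  Item ⇒ Stmt g ⇒ a a g g
  Item ⇒ a Fact ⇒ a a g g

a a g g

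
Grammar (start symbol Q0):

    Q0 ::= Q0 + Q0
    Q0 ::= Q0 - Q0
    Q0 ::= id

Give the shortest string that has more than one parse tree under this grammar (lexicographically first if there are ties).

length 1: no string has ≥2 trees
length 3: no string has ≥2 trees
length 5: id + id + id has 2 parse trees

Two derivations of id + id + id:
  Q0 ⇒ Q0 + Q0 ⇒ Q0 + Q0 + Q0 ⇒ id + Q0 + Q0 ⇒ id + id + Q0 ⇒ id + id + id
  Q0 ⇒ Q0 + Q0 ⇒ id + Q0 ⇒ id + Q0 + Q0 ⇒ id + id + Q0 ⇒ id + id + id

id + id + id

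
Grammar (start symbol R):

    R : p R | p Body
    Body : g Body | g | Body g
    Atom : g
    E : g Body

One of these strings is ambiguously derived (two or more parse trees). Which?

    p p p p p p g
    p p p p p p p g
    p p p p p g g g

p p p p p g g g

p p p p p p g: 1 tree
p p p p p p p g: 1 tree
p p p p p g g g: 4 trees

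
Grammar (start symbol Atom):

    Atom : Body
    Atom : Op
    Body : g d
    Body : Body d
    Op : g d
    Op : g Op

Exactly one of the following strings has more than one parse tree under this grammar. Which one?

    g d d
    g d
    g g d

g d

g d d: 1 tree
g d: 2 trees
g g d: 1 tree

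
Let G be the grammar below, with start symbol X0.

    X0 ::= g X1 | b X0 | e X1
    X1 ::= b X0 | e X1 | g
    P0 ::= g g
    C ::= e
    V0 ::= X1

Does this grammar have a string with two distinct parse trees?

Unambiguous

Only X0, X1 are reachable from X0; ignoring the rest: Each reachable nonterminal has at most one production per leading terminal, and all productions are right-linear; the derivation is determined token-by-token.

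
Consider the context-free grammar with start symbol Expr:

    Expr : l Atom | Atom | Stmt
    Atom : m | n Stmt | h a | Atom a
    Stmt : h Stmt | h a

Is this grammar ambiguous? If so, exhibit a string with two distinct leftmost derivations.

Ambiguous

Witness: h a

Derivation 1: Expr ⇒ Atom ⇒ h a
Derivation 2: Expr ⇒ Stmt ⇒ h a

Two distinct leftmost derivations for the same string.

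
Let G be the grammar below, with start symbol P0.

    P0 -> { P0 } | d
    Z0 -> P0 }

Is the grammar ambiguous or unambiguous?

Unambiguous

Only P0 is reachable from P0; ignoring the rest: Each string is a nest of matched brackets around a single atom. An opening bracket forces the recursive rule; an atom forces the base rule.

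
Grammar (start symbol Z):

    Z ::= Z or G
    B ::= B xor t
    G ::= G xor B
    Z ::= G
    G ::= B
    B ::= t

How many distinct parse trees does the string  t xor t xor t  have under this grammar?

Parse trees for t xor t xor t:
  [Z [G [G [B t]] xor [B [B t] xor t]]]
  [Z [G [G [G [B t]] xor [B t]] xor [B t]]]
  [Z [G [G [B [B t] xor t]] xor [B t]]]
  [Z [G [B [B [B t] xor t] xor t]]]

4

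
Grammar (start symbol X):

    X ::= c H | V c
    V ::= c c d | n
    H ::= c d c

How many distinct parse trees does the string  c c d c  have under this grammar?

2

Parse trees for c c d c:
  [X c [H c d c]]
  [X [V c c d] c]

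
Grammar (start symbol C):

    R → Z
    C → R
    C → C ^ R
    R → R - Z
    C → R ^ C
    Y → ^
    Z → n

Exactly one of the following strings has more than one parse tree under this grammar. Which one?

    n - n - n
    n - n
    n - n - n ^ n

n - n - n: 1 tree
n - n: 1 tree
n - n - n ^ n: 2 trees

n - n - n ^ n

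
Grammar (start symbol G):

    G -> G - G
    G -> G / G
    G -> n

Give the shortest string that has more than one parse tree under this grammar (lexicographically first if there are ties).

length 1: no string has ≥2 trees
length 3: no string has ≥2 trees
length 5: n - n - n has 2 parse trees

Two derivations of n - n - n:
  G ⇒ G - G ⇒ G - G - G ⇒ n - G - G ⇒ n - n - G ⇒ n - n - n
  G ⇒ G - G ⇒ n - G ⇒ n - G - G ⇒ n - n - G ⇒ n - n - n

n - n - n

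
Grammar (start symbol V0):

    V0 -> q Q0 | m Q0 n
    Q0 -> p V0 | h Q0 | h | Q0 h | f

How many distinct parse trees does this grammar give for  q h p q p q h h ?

5

Parse trees for q h p q p q h h:
  [V0 q [Q0 h [Q0 p [V0 q [Q0 p [V0 q [Q0 h [Q0 h]]]]]]]]
  [V0 q [Q0 h [Q0 p [V0 q [Q0 p [V0 q [Q0 [Q0 h] h]]]]]]]
  [V0 q [Q0 h [Q0 p [V0 q [Q0 [Q0 p [V0 q [Q0 h]]] h]]]]]
  [V0 q [Q0 h [Q0 [Q0 p [V0 q [Q0 p [V0 q [Q0 h]]]]] h]]]
  [V0 q [Q0 [Q0 h [Q0 p [V0 q [Q0 p [V0 q [Q0 h]]]]]] h]]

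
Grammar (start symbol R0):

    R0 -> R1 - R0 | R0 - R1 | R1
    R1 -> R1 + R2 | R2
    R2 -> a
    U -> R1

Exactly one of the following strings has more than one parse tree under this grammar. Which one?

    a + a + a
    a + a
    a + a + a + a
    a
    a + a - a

a + a + a: 1 tree
a + a: 1 tree
a + a + a + a: 1 tree
a: 1 tree
a + a - a: 2 trees

a + a - a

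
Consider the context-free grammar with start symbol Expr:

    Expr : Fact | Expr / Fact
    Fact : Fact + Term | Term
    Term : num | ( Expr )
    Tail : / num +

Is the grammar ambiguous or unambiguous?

(Tail is unreachable from Expr, so its rules don't affect L(Expr).) This is a standard precedence ladder (Expr over Fact over Term), with each level left-recursive on its own operator ('/' at Expr, '+' at Fact). That structure is LR(1), hence unambiguous.

Unambiguous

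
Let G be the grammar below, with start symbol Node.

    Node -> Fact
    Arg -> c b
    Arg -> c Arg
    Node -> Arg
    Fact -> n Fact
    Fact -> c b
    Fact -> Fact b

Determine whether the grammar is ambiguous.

Ambiguous

Witness: c b

Derivation 1: Node ⇒ Fact ⇒ c b
Derivation 2: Node ⇒ Arg ⇒ c b

Two distinct leftmost derivations for the same string.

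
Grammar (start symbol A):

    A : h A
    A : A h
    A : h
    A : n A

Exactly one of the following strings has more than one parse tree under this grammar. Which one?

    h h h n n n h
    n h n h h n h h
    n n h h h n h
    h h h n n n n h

h h h n n n h: 1 tree
n h n h h n h h: 8 trees
n n h h h n h: 1 tree
h h h n n n n h: 1 tree

n h n h h n h h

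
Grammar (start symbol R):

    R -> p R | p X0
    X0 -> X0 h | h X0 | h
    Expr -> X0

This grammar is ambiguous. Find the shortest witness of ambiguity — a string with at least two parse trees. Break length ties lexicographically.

p h h

length 2: no string has ≥2 trees
length 3: p h h has 2 parse trees

Two derivations of p h h:
  R ⇒ p X0 ⇒ p X0 h ⇒ p h h
  R ⇒ p X0 ⇒ p h X0 ⇒ p h h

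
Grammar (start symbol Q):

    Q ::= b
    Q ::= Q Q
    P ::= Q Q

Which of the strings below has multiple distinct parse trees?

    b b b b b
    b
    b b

b b b b b: 14 trees
b: 1 tree
b b: 1 tree

b b b b b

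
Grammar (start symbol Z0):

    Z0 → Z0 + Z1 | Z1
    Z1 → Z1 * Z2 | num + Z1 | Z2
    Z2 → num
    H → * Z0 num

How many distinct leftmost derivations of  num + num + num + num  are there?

8

Parse trees for num + num + num + num:
  [Z0 [Z0 [Z1 [Z2 num]]] + [Z1 num + [Z1 num + [Z1 [Z2 num]]]]]
  [Z0 [Z0 [Z0 [Z1 [Z2 num]]] + [Z1 [Z2 num]]] + [Z1 num + [Z1 [Z2 num]]]]
  [Z0 [Z0 [Z1 num + [Z1 [Z2 num]]]] + [Z1 num + [Z1 [Z2 num]]]]
  [Z0 [Z0 [Z0 [Z1 [Z2 num]]] + [Z1 num + [Z1 [Z2 num]]]] + [Z1 [Z2 num]]]
  [Z0 [Z0 [Z0 [Z0 [Z1 [Z2 num]]] + [Z1 [Z2 num]]] + [Z1 [Z2 num]]] + [Z1 [Z2 num]]]
  [Z0 [Z0 [Z0 [Z1 num + [Z1 [Z2 num]]]] + [Z1 [Z2 num]]] + [Z1 [Z2 num]]]
  [Z0 [Z0 [Z1 num + [Z1 num + [Z1 [Z2 num]]]]] + [Z1 [Z2 num]]]
  [Z0 [Z1 num + [Z1 num + [Z1 num + [Z1 [Z2 num]]]]]]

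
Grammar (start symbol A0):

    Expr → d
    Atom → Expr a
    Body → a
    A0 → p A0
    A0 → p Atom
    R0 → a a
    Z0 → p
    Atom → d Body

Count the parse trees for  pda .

2

Parse trees for pda:
  [A0 p [Atom [Expr d] a]]
  [A0 p [Atom d [Body a]]]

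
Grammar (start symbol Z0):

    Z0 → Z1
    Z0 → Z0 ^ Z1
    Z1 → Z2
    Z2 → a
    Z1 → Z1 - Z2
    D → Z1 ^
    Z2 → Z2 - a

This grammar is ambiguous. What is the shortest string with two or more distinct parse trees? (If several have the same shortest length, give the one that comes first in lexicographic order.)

length 1: no string has ≥2 trees
length 3: a - a has 2 parse trees

Two derivations of a - a:
  Z0 ⇒ Z1 ⇒ Z2 ⇒ Z2 - a ⇒ a - a
  Z0 ⇒ Z1 ⇒ Z1 - Z2 ⇒ Z2 - Z2 ⇒ a - Z2 ⇒ a - a

a - a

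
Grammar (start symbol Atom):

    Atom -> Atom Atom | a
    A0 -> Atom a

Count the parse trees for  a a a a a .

14

Parse trees for a a a a a (showing first 6 of 14):
  [Atom [Atom a] [Atom [Atom a] [Atom [Atom a] [Atom [Atom a] [Atom a]]]]]
  [Atom [Atom a] [Atom [Atom a] [Atom [Atom [Atom a] [Atom a]] [Atom a]]]]
  [Atom [Atom a] [Atom [Atom [Atom a] [Atom a]] [Atom [Atom a] [Atom a]]]]
  [Atom [Atom a] [Atom [Atom [Atom a] [Atom [Atom a] [Atom a]]] [Atom a]]]
  [Atom [Atom a] [Atom [Atom [Atom [Atom a] [Atom a]] [Atom a]] [Atom a]]]
  [Atom [Atom [Atom a] [Atom a]] [Atom [Atom a] [Atom [Atom a] [Atom a]]]]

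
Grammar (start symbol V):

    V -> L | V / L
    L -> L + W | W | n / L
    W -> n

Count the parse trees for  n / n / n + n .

7

Parse trees for n / n / n + n:
  [V [L [L n / [L n / [L [W n]]]] + [W n]]]
  [V [L n / [L [L n / [L [W n]]] + [W n]]]]
  [V [L n / [L n / [L [L [W n]] + [W n]]]]]
  [V [V [L [W n]]] / [L [L n / [L [W n]]] + [W n]]]
  [V [V [L [W n]]] / [L n / [L [L [W n]] + [W n]]]]
  [V [V [L n / [L [W n]]]] / [L [L [W n]] + [W n]]]
  [V [V [V [L [W n]]] / [L [W n]]] / [L [L [W n]] + [W n]]]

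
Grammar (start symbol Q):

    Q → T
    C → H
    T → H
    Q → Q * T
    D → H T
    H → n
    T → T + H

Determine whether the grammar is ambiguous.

Unambiguous

(D, C are unreachable from Q, so their rules don't affect L(Q).) The grammar is stratified — Q handles '*' (left-recursive), T handles '+', H atoms. Each operator has a fixed associativity and precedence level, so every string has one parse.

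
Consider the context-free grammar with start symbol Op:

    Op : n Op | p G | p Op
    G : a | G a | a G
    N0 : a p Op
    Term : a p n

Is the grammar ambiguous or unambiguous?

Witness: p a a

Derivation 1: Op ⇒ p G ⇒ p G a ⇒ p a a
Derivation 2: Op ⇒ p G ⇒ p a G ⇒ p a a

Two distinct leftmost derivations for the same string.

Ambiguous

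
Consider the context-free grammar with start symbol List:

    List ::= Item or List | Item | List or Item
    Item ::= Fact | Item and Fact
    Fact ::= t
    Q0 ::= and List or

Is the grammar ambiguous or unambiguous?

Witness: t or t

Derivation 1: List ⇒ Item or List ⇒ Fact or List ⇒ t or List ⇒ t or Item ⇒ t or Fact ⇒ t or t
Derivation 2: List ⇒ List or Item ⇒ Item or Item ⇒ Fact or Item ⇒ t or Item ⇒ t or Fact ⇒ t or t

Two distinct leftmost derivations for the same string.

Ambiguous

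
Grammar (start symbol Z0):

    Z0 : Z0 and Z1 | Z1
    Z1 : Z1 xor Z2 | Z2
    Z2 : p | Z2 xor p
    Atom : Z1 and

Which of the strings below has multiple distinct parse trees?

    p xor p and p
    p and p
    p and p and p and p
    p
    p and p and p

p xor p and p

p xor p and p: 2 trees
p and p: 1 tree
p and p and p and p: 1 tree
p: 1 tree
p and p and p: 1 tree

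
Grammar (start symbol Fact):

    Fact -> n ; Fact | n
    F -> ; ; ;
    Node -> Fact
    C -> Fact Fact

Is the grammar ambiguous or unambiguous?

(F, Node, C are unreachable from Fact, so their rules don't affect L(Fact).) Right-recursive list with a separator: after each atom, whether the separator follows determines the rule. One parse per string.

Unambiguous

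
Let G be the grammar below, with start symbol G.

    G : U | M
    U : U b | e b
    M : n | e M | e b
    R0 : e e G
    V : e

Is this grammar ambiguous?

Witness: e b

Derivation 1: G ⇒ U ⇒ e b
Derivation 2: G ⇒ M ⇒ e b

Two distinct leftmost derivations for the same string.

Ambiguous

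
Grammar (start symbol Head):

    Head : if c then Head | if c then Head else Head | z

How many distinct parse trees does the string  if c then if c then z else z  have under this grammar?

2

Parse trees for if c then if c then z else z:
  [Head if c then [Head if c then [Head z] else [Head z]]]
  [Head if c then [Head if c then [Head z]] else [Head z]]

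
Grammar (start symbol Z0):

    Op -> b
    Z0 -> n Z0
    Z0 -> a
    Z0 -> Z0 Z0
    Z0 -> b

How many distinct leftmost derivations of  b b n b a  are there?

7

Parse trees for b b n b a:
  [Z0 [Z0 b] [Z0 [Z0 b] [Z0 n [Z0 [Z0 b] [Z0 a]]]]]
  [Z0 [Z0 b] [Z0 [Z0 b] [Z0 [Z0 n [Z0 b]] [Z0 a]]]]
  [Z0 [Z0 b] [Z0 [Z0 [Z0 b] [Z0 n [Z0 b]]] [Z0 a]]]
  [Z0 [Z0 [Z0 b] [Z0 b]] [Z0 n [Z0 [Z0 b] [Z0 a]]]]
  [Z0 [Z0 [Z0 b] [Z0 b]] [Z0 [Z0 n [Z0 b]] [Z0 a]]]
  [Z0 [Z0 [Z0 b] [Z0 [Z0 b] [Z0 n [Z0 b]]]] [Z0 a]]
  [Z0 [Z0 [Z0 [Z0 b] [Z0 b]] [Z0 n [Z0 b]]] [Z0 a]]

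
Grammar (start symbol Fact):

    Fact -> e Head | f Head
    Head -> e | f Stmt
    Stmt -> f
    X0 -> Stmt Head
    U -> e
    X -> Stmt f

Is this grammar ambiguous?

Unambiguous

Only Fact, Head, Stmt are reachable from Fact; ignoring the rest: Restricted to the reachable nonterminals, every rule has the form A → t or A → t B, and no two rules for the same A share a first terminal. The grammar encodes a DFA — one run per string.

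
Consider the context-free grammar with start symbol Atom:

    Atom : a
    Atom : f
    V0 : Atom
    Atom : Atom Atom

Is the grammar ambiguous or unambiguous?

Witness: a a a

Derivation 1: Atom ⇒ Atom Atom ⇒ a Atom ⇒ a Atom Atom ⇒ a a Atom ⇒ a a a
Derivation 2: Atom ⇒ Atom Atom ⇒ Atom Atom Atom ⇒ a Atom Atom ⇒ a a Atom ⇒ a a a

Two distinct leftmost derivations for the same string.

Ambiguous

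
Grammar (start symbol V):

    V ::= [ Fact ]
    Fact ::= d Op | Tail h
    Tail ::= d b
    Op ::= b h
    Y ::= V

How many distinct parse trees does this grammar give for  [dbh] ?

2

Parse trees for [dbh]:
  [V [ [Fact d [Op b h]] ]]
  [V [ [Fact [Tail d b] h] ]]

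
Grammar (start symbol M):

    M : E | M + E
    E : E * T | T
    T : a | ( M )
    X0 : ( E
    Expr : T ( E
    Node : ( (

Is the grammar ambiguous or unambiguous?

Unambiguous

Only M, E, T are reachable from M; ignoring the rest: M → M + E | E  ;  E → E * T | T  — a left-associative chain with T at the bottom. Each string factors uniquely by precedence.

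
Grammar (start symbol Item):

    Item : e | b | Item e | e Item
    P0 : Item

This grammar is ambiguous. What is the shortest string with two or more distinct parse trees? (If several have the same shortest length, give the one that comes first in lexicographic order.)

e e

length 1: no string has ≥2 trees
length 2: e e has 2 parse trees

Two derivations of e e:
  Item ⇒ Item e ⇒ e e
  Item ⇒ e Item ⇒ e e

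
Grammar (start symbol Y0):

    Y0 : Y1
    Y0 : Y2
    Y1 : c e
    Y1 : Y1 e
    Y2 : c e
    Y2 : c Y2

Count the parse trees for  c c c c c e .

Parse trees for c c c c c e:
  [Y0 [Y2 c [Y2 c [Y2 c [Y2 c [Y2 c e]]]]]]

1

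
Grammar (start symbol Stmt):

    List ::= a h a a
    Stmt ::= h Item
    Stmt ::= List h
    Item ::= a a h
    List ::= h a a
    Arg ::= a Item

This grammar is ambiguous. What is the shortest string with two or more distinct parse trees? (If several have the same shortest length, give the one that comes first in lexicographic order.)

length 4: h a a h has 2 parse trees

Two derivations of h a a h:
  Stmt ⇒ h Item ⇒ h a a h
  Stmt ⇒ List h ⇒ h a a h

h a a h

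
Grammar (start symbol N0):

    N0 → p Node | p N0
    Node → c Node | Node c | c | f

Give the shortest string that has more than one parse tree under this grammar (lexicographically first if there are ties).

p c c

length 2: no string has ≥2 trees
length 3: p c c has 2 parse trees

Two derivations of p c c:
  N0 ⇒ p Node ⇒ p c Node ⇒ p c c
  N0 ⇒ p Node ⇒ p Node c ⇒ p c c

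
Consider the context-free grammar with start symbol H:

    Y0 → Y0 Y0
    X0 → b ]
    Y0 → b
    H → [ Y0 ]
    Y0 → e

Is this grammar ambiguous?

Ambiguous

Witness: [ b b b ]

Derivation 1: H ⇒ [ Y0 ] ⇒ [ Y0 Y0 ] ⇒ [ Y0 Y0 Y0 ] ⇒ [ b Y0 Y0 ] ⇒ [ b b Y0 ] ⇒ [ b b b ]
Derivation 2: H ⇒ [ Y0 ] ⇒ [ Y0 Y0 ] ⇒ [ b Y0 ] ⇒ [ b Y0 Y0 ] ⇒ [ b b Y0 ] ⇒ [ b b b ]

Two distinct leftmost derivations for the same string.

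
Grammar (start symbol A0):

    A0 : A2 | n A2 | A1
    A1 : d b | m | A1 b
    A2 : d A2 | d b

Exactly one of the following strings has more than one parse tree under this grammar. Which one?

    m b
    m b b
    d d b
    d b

m b: 1 tree
m b b: 1 tree
d d b: 1 tree
d b: 2 trees

d b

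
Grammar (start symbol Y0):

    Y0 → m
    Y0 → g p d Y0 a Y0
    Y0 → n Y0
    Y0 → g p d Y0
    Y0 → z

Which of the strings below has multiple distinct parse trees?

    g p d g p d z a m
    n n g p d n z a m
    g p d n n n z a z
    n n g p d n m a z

g p d g p d z a m: 2 trees
n n g p d n z a m: 1 tree
g p d n n n z a z: 1 tree
n n g p d n m a z: 1 tree

g p d g p d z a m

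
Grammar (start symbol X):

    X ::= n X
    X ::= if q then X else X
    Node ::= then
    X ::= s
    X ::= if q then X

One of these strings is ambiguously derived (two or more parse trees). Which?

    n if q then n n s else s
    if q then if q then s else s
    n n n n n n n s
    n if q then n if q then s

n if q then n n s else s: 1 tree
if q then if q then s else s: 2 trees
n n n n n n n s: 1 tree
n if q then n if q then s: 1 tree

if q then if q then s else s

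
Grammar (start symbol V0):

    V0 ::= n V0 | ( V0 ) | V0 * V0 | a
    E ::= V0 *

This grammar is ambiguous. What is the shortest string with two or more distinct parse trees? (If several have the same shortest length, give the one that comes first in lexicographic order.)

n a * a

length 1: no string has ≥2 trees
length 2: no string has ≥2 trees
length 3: no string has ≥2 trees
length 4: n a * a has 2 parse trees

Two derivations of n a * a:
  V0 ⇒ n V0 ⇒ n V0 * V0 ⇒ n a * V0 ⇒ n a * a
  V0 ⇒ V0 * V0 ⇒ n V0 * V0 ⇒ n a * V0 ⇒ n a * a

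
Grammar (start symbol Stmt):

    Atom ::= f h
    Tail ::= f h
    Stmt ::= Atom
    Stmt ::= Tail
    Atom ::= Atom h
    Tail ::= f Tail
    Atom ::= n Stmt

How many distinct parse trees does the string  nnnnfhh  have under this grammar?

Parse trees for nnnnfhh (showing first 6 of 9):
  [Stmt [Atom [Atom n [Stmt [Atom n [Stmt [Atom n [Stmt [Atom n [Stmt [Atom f h]]]]]]]]] h]]
  [Stmt [Atom [Atom n [Stmt [Atom n [Stmt [Atom n [Stmt [Atom n [Stmt [Tail f h]]]]]]]]] h]]
  [Stmt [Atom n [Stmt [Atom [Atom n [Stmt [Atom n [Stmt [Atom n [Stmt [Atom f h]]]]]]] h]]]]
  [Stmt [Atom n [Stmt [Atom [Atom n [Stmt [Atom n [Stmt [Atom n [Stmt [Tail f h]]]]]]] h]]]]
  [Stmt [Atom n [Stmt [Atom n [Stmt [Atom [Atom n [Stmt [Atom n [Stmt [Atom f h]]]]] h]]]]]]
  [Stmt [Atom n [Stmt [Atom n [Stmt [Atom [Atom n [Stmt [Atom n [Stmt [Tail f h]]]]] h]]]]]]

9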